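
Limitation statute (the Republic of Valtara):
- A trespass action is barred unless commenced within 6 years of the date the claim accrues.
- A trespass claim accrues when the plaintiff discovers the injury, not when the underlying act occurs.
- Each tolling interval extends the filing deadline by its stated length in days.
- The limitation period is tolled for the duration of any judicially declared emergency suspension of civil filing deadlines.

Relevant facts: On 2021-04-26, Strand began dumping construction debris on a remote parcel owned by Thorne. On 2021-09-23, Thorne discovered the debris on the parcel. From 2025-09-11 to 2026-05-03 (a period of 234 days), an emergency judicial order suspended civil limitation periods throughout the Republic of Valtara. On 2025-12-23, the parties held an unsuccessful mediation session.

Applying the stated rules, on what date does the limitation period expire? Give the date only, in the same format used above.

2028-05-14

Accrual is tied to discovery, so the period began on 2021-09-23 rather than on 2021-04-26 when the act occurred.
6 years from 2021-09-23 is 2027-09-23.
The emergency suspension of filing deadlines from 2025-09-11 to 2026-05-03 tolled the period for 234 days, extending the deadline to 2028-05-14.
The other events in the timeline have no effect on the limitation period under the stated rules.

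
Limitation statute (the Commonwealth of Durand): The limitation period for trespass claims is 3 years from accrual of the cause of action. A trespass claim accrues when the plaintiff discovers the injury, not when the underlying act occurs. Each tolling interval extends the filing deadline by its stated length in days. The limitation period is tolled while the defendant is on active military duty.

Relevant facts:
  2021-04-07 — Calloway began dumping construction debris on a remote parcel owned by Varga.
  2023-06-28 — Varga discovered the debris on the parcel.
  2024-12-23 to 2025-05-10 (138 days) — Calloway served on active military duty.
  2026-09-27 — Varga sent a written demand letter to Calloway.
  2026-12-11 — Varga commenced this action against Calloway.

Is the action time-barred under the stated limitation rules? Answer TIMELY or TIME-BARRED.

Under the discovery rule, the claim accrued on 2023-06-28, when Varga discovered the injury — not on the 2021-04-07 date of the underlying act.
3 years from 2023-06-28 is 2026-06-28.
Because the defendant's active military service ran from 2024-12-23 to 2025-05-10, the deadline is extended by 138 days to 2026-11-13.
The other events in the timeline have no effect on the limitation period under the stated rules.
Varga filed on 2026-12-11, after the 2026-11-13 deadline, so the action is time-barred.

TIME-BARRED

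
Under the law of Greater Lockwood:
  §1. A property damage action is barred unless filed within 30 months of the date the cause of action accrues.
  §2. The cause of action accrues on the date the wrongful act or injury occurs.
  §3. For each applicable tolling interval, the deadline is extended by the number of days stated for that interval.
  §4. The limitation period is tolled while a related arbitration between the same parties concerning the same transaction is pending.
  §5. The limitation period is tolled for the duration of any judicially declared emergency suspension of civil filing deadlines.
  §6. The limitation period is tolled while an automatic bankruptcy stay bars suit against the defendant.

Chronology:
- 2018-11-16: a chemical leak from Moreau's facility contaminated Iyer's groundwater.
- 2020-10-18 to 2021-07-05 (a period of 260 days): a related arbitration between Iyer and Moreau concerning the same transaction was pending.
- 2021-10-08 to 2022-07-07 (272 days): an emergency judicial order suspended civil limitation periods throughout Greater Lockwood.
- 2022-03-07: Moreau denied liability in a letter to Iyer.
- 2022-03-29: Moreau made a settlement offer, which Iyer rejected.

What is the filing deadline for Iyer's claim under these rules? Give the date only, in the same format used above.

The claim accrued on 2018-11-16, when the wrongful act occurred.
Adding the 30 months base period to 2018-11-16 gives a deadline of 2021-05-16, before any tolling.
Because the pending related arbitration ran from 2020-10-18 to 2021-07-05, the deadline is extended by 260 days to 2022-01-31.
The emergency suspension of filing deadlines from 2021-10-08 to 2022-07-07 tolled the period for 272 days, extending the deadline to 2022-10-30.
Nothing else in the chronology tolls or restarts the period.

2022-10-30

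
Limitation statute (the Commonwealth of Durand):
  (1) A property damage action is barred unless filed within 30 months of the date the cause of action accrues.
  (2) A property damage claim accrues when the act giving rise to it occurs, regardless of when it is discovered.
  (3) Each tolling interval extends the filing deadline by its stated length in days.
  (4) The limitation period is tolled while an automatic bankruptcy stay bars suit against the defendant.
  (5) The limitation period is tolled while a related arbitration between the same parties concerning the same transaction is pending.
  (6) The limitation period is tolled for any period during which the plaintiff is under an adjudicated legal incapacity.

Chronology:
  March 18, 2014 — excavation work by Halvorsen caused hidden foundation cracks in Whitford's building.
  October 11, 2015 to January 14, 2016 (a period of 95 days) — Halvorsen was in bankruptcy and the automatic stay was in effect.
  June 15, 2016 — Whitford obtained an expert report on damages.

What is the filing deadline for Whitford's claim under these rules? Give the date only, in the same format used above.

December 22, 2016

The cause of action accrued on March 18, 2014, the date of the act.
The untolled deadline — 30 months after March 18, 2014 — is September 18, 2016.
The automatic bankruptcy stay from October 11, 2015 to January 14, 2016 tolled the period for 95 days, extending the deadline to December 22, 2016.
None of the other events listed affects the running of the period under the stated rules.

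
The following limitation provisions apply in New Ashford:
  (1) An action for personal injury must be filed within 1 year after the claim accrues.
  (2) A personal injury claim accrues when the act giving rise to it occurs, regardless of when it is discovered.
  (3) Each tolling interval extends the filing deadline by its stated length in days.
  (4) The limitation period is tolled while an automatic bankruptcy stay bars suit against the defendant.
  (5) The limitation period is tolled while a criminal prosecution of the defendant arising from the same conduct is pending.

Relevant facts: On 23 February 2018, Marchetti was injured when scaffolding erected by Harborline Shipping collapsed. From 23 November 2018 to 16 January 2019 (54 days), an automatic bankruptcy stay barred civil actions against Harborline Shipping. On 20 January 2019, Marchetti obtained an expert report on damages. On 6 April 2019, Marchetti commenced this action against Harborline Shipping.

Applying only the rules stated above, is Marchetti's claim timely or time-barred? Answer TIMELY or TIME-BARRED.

TIMELY

The limitation period began to run on 23 February 2018.
The untolled deadline — 1 year after 23 February 2018 — is 23 February 2019.
Because the automatic bankruptcy stay ran from 23 November 2018 to 16 January 2019, the deadline is extended by 54 days to 18 April 2019.
Nothing else in the chronology tolls or restarts the period.
Filing on 6 April 2019 beat the 18 April 2019 deadline — the action is timely.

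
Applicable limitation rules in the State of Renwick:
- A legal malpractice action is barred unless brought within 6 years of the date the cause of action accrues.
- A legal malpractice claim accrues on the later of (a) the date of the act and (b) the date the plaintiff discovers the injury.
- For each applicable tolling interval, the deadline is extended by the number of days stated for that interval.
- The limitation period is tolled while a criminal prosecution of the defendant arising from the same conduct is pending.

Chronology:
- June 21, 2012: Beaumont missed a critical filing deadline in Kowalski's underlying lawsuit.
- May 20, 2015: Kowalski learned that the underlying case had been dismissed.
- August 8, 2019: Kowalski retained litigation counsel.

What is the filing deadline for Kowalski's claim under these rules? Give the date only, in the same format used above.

May 20, 2021

Taking the later of the act (June 21, 2012) and discovery (May 20, 2015), the claim accrued on May 20, 2015.
Adding the 6 years base period to May 20, 2015 gives a deadline of May 20, 2021, before any tolling.
None of the other events listed affects the running of the period under the stated rules.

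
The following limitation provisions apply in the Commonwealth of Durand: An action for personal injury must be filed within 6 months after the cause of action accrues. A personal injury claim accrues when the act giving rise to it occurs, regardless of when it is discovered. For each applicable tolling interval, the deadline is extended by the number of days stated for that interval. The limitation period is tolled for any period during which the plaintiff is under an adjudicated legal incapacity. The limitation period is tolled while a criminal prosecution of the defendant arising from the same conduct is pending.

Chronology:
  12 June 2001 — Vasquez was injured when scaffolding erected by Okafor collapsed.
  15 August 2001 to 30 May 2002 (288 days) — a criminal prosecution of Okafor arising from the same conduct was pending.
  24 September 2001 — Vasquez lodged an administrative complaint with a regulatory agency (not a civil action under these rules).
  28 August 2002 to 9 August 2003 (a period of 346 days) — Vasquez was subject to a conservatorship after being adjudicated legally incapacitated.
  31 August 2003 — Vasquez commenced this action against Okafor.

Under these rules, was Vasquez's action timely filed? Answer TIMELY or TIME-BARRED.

TIMELY

The cause of action accrued on 12 June 2001, the date of the act.
Adding the 6 months base period to 12 June 2001 gives a deadline of 12 December 2001, before any tolling.
The pending criminal prosecution from 15 August 2001 to 30 May 2002 tolled the period for 288 days, extending the deadline to 26 September 2002.
The period was tolled for 346 days by the plaintiff's legal incapacity (28 August 2002 to 9 August 2003), pushing the deadline to 7 September 2003.
The other events in the timeline have no effect on the limitation period under the stated rules.
Vasquez filed on 31 August 2003, before the 7 September 2003 deadline, so the action is timely.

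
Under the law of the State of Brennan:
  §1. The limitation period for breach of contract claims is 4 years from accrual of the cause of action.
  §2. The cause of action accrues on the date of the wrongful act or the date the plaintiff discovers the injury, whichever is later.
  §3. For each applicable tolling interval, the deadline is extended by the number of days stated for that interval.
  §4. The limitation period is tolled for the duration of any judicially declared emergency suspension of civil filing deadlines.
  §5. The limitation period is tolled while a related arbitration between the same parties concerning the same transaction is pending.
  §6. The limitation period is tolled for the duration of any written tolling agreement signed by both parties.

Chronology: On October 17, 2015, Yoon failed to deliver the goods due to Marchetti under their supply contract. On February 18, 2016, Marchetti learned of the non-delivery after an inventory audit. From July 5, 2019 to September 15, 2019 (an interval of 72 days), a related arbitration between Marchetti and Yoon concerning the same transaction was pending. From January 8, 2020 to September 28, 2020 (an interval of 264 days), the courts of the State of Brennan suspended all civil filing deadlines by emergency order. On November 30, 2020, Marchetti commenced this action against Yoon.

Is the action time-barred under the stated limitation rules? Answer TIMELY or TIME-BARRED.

TIMELY

Because discovery on February 18, 2016 post-dates the October 17, 2015 act, accrual under the later-of rule falls on February 18, 2016.
4 years from February 18, 2016 is February 18, 2020.
The pending related arbitration from July 5, 2019 to September 15, 2019 tolled the period for 72 days, extending the deadline to April 30, 2020.
The period was tolled for 264 days by the emergency suspension of filing deadlines (January 8, 2020 to September 28, 2020), pushing the deadline to January 19, 2021.
Marchetti filed on November 30, 2020, before the January 19, 2021 deadline, so the action is timely.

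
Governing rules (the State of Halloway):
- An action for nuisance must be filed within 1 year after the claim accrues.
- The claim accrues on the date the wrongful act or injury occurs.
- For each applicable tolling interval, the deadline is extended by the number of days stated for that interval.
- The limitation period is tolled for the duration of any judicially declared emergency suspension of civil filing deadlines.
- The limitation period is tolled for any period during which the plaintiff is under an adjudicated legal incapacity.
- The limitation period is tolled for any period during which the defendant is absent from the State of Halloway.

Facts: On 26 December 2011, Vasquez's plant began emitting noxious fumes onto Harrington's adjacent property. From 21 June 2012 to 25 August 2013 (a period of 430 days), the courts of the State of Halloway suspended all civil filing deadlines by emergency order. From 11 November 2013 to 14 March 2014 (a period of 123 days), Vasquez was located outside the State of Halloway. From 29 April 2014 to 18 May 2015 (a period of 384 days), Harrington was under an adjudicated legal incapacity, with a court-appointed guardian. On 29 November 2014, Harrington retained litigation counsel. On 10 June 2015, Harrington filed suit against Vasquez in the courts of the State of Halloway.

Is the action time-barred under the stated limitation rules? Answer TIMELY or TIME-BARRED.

TIMELY

The claim accrued on 26 December 2011, when the wrongful act occurred.
1 year from 26 December 2011 is 26 December 2012.
Because the emergency suspension of filing deadlines ran from 21 June 2012 to 25 August 2013, the deadline is extended by 430 days to 1 March 2014.
The period was tolled for 123 days by the defendant's absence from the jurisdiction (11 November 2013 to 14 March 2014), pushing the deadline to 2 July 2014.
Because the plaintiff's legal incapacity ran from 29 April 2014 to 18 May 2015, the deadline is extended by 384 days to 21 July 2015.
None of the other events listed affects the running of the period under the stated rules.
The 10 June 2015 filing precedes the 21 July 2015 deadline; the claim is timely.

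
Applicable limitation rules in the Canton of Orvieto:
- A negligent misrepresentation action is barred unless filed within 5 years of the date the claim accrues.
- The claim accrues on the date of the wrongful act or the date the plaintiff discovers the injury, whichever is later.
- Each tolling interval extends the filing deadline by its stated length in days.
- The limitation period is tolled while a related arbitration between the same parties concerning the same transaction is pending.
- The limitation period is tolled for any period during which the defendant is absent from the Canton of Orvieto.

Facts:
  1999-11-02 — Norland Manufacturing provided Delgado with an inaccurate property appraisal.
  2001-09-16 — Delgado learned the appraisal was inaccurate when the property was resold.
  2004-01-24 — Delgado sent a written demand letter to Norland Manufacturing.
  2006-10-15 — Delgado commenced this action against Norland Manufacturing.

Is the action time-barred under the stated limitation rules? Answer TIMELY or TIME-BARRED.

Because discovery on 2001-09-16 post-dates the 1999-11-02 act, accrual under the later-of rule falls on 2001-09-16.
Adding the 5 years base period to 2001-09-16 gives a deadline of 2006-09-16, before any tolling.
The other events in the timeline have no effect on the limitation period under the stated rules.
Delgado filed on 2006-10-15, after the 2006-09-16 deadline, so the action is time-barred.

TIME-BARRED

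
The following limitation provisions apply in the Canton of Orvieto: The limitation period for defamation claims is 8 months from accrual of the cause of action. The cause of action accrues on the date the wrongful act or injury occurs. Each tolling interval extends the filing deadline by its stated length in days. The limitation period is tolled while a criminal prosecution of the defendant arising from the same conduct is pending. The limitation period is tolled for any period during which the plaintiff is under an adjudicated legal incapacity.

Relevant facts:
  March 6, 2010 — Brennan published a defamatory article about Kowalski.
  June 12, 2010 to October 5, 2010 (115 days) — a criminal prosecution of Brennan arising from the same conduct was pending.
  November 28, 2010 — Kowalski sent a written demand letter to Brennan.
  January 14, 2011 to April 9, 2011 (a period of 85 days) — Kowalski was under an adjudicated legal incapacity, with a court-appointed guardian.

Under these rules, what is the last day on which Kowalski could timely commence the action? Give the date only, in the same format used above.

The claim accrued on March 6, 2010, when the wrongful act occurred.
Adding the 8 months base period to March 6, 2010 gives a deadline of November 6, 2010, before any tolling.
Because the pending criminal prosecution ran from June 12, 2010 to October 5, 2010, the deadline is extended by 115 days to March 1, 2011.
Because the plaintiff's legal incapacity ran from January 14, 2011 to April 9, 2011, the deadline is extended by 85 days to May 25, 2011.
The other events in the timeline have no effect on the limitation period under the stated rules.

May 25, 2011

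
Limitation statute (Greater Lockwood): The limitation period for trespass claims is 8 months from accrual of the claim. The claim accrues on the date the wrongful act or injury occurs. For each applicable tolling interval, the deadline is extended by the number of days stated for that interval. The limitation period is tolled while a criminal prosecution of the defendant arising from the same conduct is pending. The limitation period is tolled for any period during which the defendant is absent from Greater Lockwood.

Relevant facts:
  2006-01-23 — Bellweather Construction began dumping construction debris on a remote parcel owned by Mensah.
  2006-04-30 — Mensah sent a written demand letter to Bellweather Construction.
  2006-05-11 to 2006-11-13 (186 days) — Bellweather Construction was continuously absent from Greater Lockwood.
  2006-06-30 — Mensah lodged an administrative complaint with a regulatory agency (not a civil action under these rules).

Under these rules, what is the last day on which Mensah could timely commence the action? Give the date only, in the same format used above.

2007-03-28

The limitation period began to run on 2006-01-23.
8 months from 2006-01-23 is 2006-09-23.
The period was tolled for 186 days by the defendant's absence from the jurisdiction (2006-05-11 to 2006-11-13), pushing the deadline to 2007-03-28.
The other events in the timeline have no effect on the limitation period under the stated rules.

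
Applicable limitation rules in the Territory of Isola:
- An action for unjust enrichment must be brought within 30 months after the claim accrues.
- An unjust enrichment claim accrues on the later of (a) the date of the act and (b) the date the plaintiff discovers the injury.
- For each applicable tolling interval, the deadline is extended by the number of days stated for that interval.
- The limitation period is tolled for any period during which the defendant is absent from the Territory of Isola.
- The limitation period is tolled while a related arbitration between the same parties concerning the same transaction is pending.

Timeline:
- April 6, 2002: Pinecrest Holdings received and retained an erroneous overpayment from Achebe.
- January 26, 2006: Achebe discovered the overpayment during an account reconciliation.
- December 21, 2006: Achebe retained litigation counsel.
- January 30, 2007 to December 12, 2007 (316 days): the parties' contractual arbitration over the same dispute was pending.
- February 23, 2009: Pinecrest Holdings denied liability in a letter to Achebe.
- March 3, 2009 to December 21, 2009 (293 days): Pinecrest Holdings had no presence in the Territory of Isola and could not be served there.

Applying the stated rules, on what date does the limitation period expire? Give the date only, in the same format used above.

Taking the later of the act (April 6, 2002) and discovery (January 26, 2006), the claim accrued on January 26, 2006.
The untolled deadline — 30 months after January 26, 2006 — is July 26, 2008.
The pending related arbitration from January 30, 2007 to December 12, 2007 tolled the period for 316 days, extending the deadline to June 7, 2009.
The period was tolled for 293 days by the defendant's absence from the jurisdiction (March 3, 2009 to December 21, 2009), pushing the deadline to March 27, 2010.
None of the other events listed affects the running of the period under the stated rules.

March 27, 2010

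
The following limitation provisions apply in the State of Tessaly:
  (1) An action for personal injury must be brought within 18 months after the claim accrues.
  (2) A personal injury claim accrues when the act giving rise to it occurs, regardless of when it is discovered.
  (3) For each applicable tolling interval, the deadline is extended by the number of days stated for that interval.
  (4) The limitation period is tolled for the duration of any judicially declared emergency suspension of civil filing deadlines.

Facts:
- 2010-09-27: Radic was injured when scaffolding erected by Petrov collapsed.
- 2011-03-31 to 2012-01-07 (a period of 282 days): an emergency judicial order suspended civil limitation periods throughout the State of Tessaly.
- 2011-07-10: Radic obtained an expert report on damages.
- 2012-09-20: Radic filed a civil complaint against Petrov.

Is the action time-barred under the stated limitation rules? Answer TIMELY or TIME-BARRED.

The claim accrued on 2010-09-27, when the wrongful act occurred.
The untolled deadline — 18 months after 2010-09-27 — is 2012-03-27.
The period was tolled for 282 days by the emergency suspension of filing deadlines (2011-03-31 to 2012-01-07), pushing the deadline to 2013-01-03.
None of the other events listed affects the running of the period under the stated rules.
Radic filed on 2012-09-20, before the 2013-01-03 deadline, so the action is timely.

TIMELY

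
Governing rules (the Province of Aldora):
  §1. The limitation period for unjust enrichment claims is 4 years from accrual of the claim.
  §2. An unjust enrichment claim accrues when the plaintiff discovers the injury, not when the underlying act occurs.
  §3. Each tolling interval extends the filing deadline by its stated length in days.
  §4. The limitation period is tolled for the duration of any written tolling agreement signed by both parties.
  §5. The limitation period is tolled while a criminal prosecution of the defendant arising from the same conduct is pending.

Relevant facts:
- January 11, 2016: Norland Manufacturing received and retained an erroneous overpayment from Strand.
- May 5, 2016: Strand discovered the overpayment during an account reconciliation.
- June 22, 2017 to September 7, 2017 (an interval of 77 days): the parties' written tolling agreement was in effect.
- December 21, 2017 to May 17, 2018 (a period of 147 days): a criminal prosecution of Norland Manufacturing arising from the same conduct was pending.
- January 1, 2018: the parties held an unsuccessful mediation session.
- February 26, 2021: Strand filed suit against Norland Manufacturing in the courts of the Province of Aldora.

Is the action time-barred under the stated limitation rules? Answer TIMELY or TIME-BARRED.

TIME-BARRED

Under the discovery rule, the claim accrued on May 5, 2016, when Strand discovered the injury — not on the January 11, 2016 date of the underlying act.
The untolled deadline — 4 years after May 5, 2016 — is May 5, 2020.
Because the written tolling agreement ran from June 22, 2017 to September 7, 2017, the deadline is extended by 77 days to July 21, 2020.
Because the pending criminal prosecution ran from December 21, 2017 to May 17, 2018, the deadline is extended by 147 days to December 15, 2020.
The other events in the timeline have no effect on the limitation period under the stated rules.
Filing on February 26, 2021 missed the December 15, 2020 deadline — the action is time-barred.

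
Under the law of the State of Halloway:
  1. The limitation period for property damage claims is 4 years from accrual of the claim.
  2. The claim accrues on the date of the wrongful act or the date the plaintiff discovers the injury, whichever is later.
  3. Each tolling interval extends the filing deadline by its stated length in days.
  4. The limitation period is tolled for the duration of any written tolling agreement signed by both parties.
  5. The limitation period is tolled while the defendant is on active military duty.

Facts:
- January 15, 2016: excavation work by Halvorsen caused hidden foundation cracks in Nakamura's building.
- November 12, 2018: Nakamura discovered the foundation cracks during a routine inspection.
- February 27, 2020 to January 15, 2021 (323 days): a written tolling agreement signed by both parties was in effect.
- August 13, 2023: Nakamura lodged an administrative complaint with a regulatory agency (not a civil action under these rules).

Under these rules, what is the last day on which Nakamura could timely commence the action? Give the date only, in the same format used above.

The claim accrued on November 12, 2018 — the later of the January 15, 2016 act and the November 12, 2018 discovery.
Adding the 4 years base period to November 12, 2018 gives a deadline of November 12, 2022, before any tolling.
The period was tolled for 323 days by the written tolling agreement (February 27, 2020 to January 15, 2021), pushing the deadline to October 1, 2023.
The other events in the timeline have no effect on the limitation period under the stated rules.

October 1, 2023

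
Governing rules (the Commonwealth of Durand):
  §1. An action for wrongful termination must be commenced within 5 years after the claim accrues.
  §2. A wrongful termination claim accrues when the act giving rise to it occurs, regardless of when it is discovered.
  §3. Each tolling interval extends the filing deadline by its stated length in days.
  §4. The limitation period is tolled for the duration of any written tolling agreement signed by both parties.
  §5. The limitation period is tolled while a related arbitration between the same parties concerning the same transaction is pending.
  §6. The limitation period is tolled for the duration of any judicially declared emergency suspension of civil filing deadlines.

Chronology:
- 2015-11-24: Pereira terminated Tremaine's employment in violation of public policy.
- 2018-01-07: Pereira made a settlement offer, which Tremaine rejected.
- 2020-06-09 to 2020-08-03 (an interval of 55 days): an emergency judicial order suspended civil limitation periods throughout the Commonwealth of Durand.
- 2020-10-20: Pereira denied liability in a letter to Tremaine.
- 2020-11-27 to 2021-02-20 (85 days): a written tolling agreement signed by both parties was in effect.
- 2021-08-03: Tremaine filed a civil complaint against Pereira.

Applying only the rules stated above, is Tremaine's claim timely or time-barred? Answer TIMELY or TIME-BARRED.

The claim accrued on 2015-11-24, the date of the act.
5 years from 2015-11-24 is 2020-11-24.
Because the emergency suspension of filing deadlines ran from 2020-06-09 to 2020-08-03, the deadline is extended by 55 days to 2021-01-18.
The period was tolled for 85 days by the written tolling agreement (2020-11-27 to 2021-02-20), pushing the deadline to 2021-04-13.
Nothing else in the chronology tolls or restarts the period.
Filing on 2021-08-03 missed the 2021-04-13 deadline — the action is time-barred.

TIME-BARRED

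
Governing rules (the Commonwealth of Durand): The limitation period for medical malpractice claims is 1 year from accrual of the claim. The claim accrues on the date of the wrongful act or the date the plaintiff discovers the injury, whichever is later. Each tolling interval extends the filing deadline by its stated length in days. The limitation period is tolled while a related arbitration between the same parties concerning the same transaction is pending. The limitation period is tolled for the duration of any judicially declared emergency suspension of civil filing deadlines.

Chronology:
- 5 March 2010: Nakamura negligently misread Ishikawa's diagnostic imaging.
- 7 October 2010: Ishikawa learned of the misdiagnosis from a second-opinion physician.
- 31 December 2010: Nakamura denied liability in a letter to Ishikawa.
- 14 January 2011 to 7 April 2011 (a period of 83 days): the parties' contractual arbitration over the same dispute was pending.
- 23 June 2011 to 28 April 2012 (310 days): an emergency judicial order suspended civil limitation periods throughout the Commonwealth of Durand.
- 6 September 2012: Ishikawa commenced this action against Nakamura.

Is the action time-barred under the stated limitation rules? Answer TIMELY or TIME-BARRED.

Taking the later of the act (5 March 2010) and discovery (7 October 2010), the claim accrued on 7 October 2010.
Adding the 1 year base period to 7 October 2010 gives a deadline of 7 October 2011, before any tolling.
Because the pending related arbitration ran from 14 January 2011 to 7 April 2011, the deadline is extended by 83 days to 29 December 2011.
Because the emergency suspension of filing deadlines ran from 23 June 2011 to 28 April 2012, the deadline is extended by 310 days to 3 November 2012.
Nothing else in the chronology tolls or restarts the period.
The 6 September 2012 filing precedes the 3 November 2012 deadline; the claim is timely.

TIMELY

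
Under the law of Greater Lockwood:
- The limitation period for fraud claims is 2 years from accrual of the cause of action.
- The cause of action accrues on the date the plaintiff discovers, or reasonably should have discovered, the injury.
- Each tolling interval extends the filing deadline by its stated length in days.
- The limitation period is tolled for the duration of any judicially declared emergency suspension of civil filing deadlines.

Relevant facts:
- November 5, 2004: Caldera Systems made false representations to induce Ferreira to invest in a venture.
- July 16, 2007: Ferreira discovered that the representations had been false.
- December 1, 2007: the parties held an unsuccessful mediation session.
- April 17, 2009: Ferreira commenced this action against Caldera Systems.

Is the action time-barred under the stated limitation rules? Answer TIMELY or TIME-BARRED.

The claim did not accrue until Ferreira discovered the injury on July 16, 2007; the November 5, 2004 act date does not start the clock under the stated rule.
Adding the 2 years base period to July 16, 2007 gives a deadline of July 16, 2009, before any tolling.
None of the other events listed affects the running of the period under the stated rules.
Ferreira filed on April 17, 2009, before the July 16, 2009 deadline, so the action is timely.

TIMELY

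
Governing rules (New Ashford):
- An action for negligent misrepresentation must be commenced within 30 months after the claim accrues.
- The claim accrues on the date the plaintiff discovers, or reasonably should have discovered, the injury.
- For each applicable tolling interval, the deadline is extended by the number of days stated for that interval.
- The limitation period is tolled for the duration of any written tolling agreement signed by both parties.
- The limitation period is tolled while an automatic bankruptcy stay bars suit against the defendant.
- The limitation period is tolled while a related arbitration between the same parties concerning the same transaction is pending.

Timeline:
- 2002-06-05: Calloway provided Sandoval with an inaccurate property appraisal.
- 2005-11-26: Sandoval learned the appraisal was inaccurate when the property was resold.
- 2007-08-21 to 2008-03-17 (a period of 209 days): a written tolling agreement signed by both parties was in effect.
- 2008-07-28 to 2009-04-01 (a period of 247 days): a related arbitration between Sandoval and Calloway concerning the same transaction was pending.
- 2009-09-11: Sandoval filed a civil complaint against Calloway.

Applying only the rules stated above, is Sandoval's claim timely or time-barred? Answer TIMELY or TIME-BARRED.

TIME-BARRED

Under the discovery rule, the claim accrued on 2005-11-26, when Sandoval discovered the injury — not on the 2002-06-05 date of the underlying act.
The untolled deadline — 30 months after 2005-11-26 — is 2008-05-26.
The period was tolled for 209 days by the written tolling agreement (2007-08-21 to 2008-03-17), pushing the deadline to 2008-12-21.
Because the pending related arbitration ran from 2008-07-28 to 2009-04-01, the deadline is extended by 247 days to 2009-08-25.
Sandoval filed on 2009-09-11, after the 2009-08-25 deadline, so the action is time-barred.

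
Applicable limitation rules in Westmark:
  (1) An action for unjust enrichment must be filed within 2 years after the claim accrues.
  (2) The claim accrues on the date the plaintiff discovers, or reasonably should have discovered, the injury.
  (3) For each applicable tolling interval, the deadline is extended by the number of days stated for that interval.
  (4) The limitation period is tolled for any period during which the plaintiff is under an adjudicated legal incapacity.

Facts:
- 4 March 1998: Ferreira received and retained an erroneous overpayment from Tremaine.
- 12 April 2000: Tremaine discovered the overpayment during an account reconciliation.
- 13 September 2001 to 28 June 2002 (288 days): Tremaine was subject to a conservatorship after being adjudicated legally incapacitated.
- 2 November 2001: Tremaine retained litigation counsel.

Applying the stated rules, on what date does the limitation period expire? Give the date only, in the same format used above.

25 January 2003

Under the discovery rule, the claim accrued on 12 April 2000, when Tremaine discovered the injury — not on the 4 March 1998 date of the underlying act.
Adding the 2 years base period to 12 April 2000 gives a deadline of 12 April 2002, before any tolling.
The plaintiff's legal incapacity from 13 September 2001 to 28 June 2002 tolled the period for 288 days, extending the deadline to 25 January 2003.
Nothing else in the chronology tolls or restarts the period.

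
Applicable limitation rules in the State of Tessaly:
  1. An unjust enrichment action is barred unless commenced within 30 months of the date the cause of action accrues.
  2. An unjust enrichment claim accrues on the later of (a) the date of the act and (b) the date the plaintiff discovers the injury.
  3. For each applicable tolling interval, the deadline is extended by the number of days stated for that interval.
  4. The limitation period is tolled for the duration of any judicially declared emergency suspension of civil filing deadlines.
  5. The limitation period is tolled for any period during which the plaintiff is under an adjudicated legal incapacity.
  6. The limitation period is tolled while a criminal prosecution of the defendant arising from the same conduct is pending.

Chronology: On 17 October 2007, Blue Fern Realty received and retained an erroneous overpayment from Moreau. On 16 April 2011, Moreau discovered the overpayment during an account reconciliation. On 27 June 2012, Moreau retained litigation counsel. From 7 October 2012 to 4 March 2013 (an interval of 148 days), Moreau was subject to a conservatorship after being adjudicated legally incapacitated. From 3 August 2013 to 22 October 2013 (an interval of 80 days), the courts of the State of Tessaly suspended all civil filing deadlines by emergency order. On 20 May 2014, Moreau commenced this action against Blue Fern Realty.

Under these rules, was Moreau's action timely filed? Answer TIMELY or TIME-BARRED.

Taking the later of the act (17 October 2007) and discovery (16 April 2011), the claim accrued on 16 April 2011.
The untolled deadline — 30 months after 16 April 2011 — is 16 October 2013.
The period was tolled for 148 days by the plaintiff's legal incapacity (7 October 2012 to 4 March 2013), pushing the deadline to 13 March 2014.
The emergency suspension of filing deadlines from 3 August 2013 to 22 October 2013 tolled the period for 80 days, extending the deadline to 1 June 2014.
Nothing else in the chronology tolls or restarts the period.
Filing on 20 May 2014 beat the 1 June 2014 deadline — the action is timely.

TIMELY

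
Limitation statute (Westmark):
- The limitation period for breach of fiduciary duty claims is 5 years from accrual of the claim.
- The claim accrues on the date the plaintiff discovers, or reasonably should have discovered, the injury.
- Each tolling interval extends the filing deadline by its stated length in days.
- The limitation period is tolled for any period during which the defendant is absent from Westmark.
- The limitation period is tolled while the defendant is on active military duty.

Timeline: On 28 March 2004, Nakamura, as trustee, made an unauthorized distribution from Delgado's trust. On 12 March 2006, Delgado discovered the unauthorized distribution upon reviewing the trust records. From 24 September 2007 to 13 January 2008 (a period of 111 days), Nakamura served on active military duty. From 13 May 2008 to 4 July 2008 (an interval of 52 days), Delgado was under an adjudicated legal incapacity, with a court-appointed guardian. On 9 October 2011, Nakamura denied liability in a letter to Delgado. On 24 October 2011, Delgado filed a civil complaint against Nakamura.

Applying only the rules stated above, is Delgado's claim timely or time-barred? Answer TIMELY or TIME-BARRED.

TIME-BARRED

Under the discovery rule, the claim accrued on 12 March 2006, when Delgado discovered the injury — not on the 28 March 2004 date of the underlying act.
Adding the 5 years base period to 12 March 2006 gives a deadline of 12 March 2011, before any tolling.
The defendant's active military service from 24 September 2007 to 13 January 2008 tolled the period for 111 days, extending the deadline to 1 July 2011.
The plaintiff's legal incapacity from 13 May 2008 to 4 July 2008 does not toll the period, because no stated rule makes the plaintiff's incapacity a tolling event.
The other events in the timeline have no effect on the limitation period under the stated rules.
The 24 October 2011 filing falls after the 1 July 2011 deadline; the claim is time-barred.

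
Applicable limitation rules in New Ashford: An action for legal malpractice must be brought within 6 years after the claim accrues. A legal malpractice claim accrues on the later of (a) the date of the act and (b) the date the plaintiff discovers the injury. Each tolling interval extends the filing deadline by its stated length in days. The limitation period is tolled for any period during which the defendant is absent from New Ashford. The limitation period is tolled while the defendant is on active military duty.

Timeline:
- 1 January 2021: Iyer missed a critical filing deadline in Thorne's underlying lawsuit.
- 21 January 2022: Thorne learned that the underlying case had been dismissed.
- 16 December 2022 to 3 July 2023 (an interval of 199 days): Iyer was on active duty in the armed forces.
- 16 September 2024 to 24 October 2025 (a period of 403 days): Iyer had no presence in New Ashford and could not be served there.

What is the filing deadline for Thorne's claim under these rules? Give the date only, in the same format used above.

Taking the later of the act (1 January 2021) and discovery (21 January 2022), the claim accrued on 21 January 2022.
The untolled deadline — 6 years after 21 January 2022 — is 21 January 2028.
Because the defendant's active military service ran from 16 December 2022 to 3 July 2023, the deadline is extended by 199 days to 7 August 2028.
The period was tolled for 403 days by the defendant's absence from the jurisdiction (16 September 2024 to 24 October 2025), pushing the deadline to 14 September 2029.

14 September 2029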